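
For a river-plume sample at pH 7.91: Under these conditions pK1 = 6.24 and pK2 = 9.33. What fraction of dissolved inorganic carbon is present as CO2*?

α₀ = 0.0202

α₀ = 1 / (1 + K1/[H⁺] + K1K2/[H⁺]²) = 1 / (1 + 10^+1.67 + 10^+0.25)
   = 1 / (1 + 46.774 + 1.7783) = 1/49.552 = 0.02018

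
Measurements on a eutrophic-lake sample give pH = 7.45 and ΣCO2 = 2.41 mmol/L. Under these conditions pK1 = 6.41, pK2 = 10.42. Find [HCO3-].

[HCO3⁻] = 2.21 mmol/L

α₁ = 1 / (1 + [H⁺]/K1 + K2/[H⁺]) = 1 / (1 + 10^-1.04 + 10^-2.97)
   = 1 / (1 + 0.091201 + 0.0010715) = 1/1.0923 = 0.9155
[HCO3⁻] = α₁ × DIC = 0.9155 × 2.41 = 2.21 mmol/L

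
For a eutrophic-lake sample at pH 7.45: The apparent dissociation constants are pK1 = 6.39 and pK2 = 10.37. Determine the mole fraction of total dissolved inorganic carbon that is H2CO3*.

α₀ = 0.0800

α₀ = 1 / (1 + K1/[H⁺] + K1K2/[H⁺]²) = 1 / (1 + 10^+1.06 + 10^-1.86)
   = 1 / (1 + 11.482 + 0.013804) = 1/12.495 = 0.08003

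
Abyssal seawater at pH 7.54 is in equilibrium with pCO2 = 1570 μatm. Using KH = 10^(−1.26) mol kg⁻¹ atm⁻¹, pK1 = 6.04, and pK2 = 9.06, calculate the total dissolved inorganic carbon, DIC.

DIC = 2.90 mmol/kg

[CO2*] = KH · pCO2 = 10^(−1.26) × 1570×10^-6 = 8.628×10^-5 mol/kg
α₀ = 1/(1 + K1/[H⁺] + K1K2/[H⁺]²) = 1/(1 + 10^+1.50 + 10^-0.02) = 0.02978
DIC = [CO2*]/α₀ = 8.628×10^-5 / 0.02978 = 2.90 mmol/kg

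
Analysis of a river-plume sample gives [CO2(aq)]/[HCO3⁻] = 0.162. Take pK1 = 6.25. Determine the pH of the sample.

From K1 = [H⁺][HCO3⁻]/[CO2(aq)]:  pH = pK1 − log₁₀([CO2(aq)]/[HCO3⁻])
log₁₀(0.162) = -0.790
pH = 6.25 − (-0.790) = 7.04

pH = 7.04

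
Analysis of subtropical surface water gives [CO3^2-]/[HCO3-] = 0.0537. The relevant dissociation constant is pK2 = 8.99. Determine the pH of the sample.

pH = 7.72

From K2 = [H⁺][CO3^2-]/[HCO3-]:  pH = pK2 + log₁₀([CO3^2-]/[HCO3-])
log₁₀(0.0537) = -1.270
pH = 8.99 + (-1.270) = 7.72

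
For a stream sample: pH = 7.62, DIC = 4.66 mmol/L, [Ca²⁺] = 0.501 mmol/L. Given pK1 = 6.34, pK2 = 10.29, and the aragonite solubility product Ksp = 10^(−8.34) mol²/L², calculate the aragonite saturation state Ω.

α₂ = 1 / (1 + [H⁺]/K2 + [H⁺]²/(K1K2)) = 1 / (1 + 10^+2.67 + 10^+1.39)
   = 1 / (1 + 467.74 + 24.547) = 1/493.28 = 0.002027
[CO3²⁻] = α₂ × DIC = 0.002027 × 4.66 = 0.009447 mmol/L = 9.447 μmol/L
Ksp = 10^(−8.34) = 4.571×10^-9
Ω = [Ca²⁺][CO3²⁻]/Ksp = (0.501×10^-3)(9.447×10^-6) / 4.571×10^-9 = 1.04

Ω = 1.04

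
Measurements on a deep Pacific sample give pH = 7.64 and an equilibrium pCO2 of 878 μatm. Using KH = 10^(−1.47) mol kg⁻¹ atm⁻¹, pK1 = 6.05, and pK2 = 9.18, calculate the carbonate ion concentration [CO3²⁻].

[CO2*] = KH · pCO2 = 10^(−1.47) × 878×10^-6 = 2.975×10^-5 mol/kg
α₀ = 1/(1 + K1/[H⁺] + K1K2/[H⁺]²) = 1/(1 + 10^+1.59 + 10^+0.05) = 0.02437
DIC = [CO2*]/α₀ = 2.975×10^-5 / 0.02437 = 1.221 mmol/kg
[CO3²⁻] = α₂·DIC; α₂ = 0.02735, so [CO3²⁻] = 0.02735 × 1.221 = 0.0334 mmol/kg

[CO3²⁻] = 0.0334 mmol/kg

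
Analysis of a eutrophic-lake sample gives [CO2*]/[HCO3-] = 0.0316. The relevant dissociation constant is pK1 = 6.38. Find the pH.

From K1 = [H⁺][HCO3-]/[CO2*]:  pH = pK1 − log₁₀([CO2*]/[HCO3-])
log₁₀(0.0316) = -1.500
pH = 6.38 − (-1.500) = 7.88

pH = 7.88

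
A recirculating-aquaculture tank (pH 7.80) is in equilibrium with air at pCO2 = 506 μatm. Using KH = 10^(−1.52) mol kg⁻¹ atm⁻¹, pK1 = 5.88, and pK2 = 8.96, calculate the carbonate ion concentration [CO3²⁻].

[CO2*] = KH · pCO2 = 10^(−1.52) × 506×10^-6 = 1.528×10^-5 mol/kg
α₀ = 1/(1 + K1/[H⁺] + K1K2/[H⁺]²) = 1/(1 + 10^+1.92 + 10^+0.76) = 0.01112
DIC = [CO2*]/α₀ = 1.528×10^-5 / 0.01112 = 1.374 mmol/kg
[CO3²⁻] = α₂·DIC; α₂ = 0.06399, so [CO3²⁻] = 0.06399 × 1.374 = 0.0879 mmol/kg

[CO3²⁻] = 0.0879 mmol/kg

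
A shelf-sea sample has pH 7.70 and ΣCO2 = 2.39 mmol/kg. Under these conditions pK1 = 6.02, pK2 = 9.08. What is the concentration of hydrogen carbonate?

[HCO3⁻] = 2.25 mmol/kg

α₁ = 1 / (1 + [H⁺]/K1 + K2/[H⁺]) = 1 / (1 + 10^-1.68 + 10^-1.38)
   = 1 / (1 + 0.020893 + 0.041687) = 1/1.0626 = 0.9411
[HCO3⁻] = α₁ × DIC = 0.9411 × 2.39 = 2.25 mmol/kg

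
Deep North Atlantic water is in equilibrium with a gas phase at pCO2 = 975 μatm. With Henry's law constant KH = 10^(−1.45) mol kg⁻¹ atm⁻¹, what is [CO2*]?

KH = 10^(−1.45) = 3.548×10^-2 mol kg⁻¹ atm⁻¹
[CO2*] = KH · pCO2 = 3.548×10^-2 × 975×10^-6 atm = 3.46×10^-5 mol/kg

[CO2*] = 34.6 μmol/kg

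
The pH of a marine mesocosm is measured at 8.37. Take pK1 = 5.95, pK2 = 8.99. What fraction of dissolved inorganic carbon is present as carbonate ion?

α₂ = 1 / (1 + [H⁺]/K2 + [H⁺]²/(K1K2)) = 1 / (1 + 10^+0.62 + 10^-1.80)
   = 1 / (1 + 4.1687 + 0.015849) = 1/5.1845 = 0.1929

α₂ = 0.193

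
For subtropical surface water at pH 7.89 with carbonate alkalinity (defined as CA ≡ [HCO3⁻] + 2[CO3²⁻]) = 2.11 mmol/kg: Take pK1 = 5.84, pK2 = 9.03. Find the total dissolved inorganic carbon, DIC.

DIC = 1.99 mmol/kg

CA = [HCO3⁻] + 2[CO3²⁻] = (α₁ + 2α₂)·DIC
At pH 7.89: [H⁺]/K1 = 10^-2.05 = 0.0089125, K2/[H⁺] = 10^-1.14 = 0.072444
α₁ = 1/(1 + 0.0089125 + 0.072444) = 1/1.0814 = 0.9248; α₂ = α₁·K2/[H⁺] = 0.06699
α₁ + 2α₂ = 1.0588
DIC = CA / (α₁ + 2α₂) = 2.11 / 1.0588 = 1.99 mmol/kg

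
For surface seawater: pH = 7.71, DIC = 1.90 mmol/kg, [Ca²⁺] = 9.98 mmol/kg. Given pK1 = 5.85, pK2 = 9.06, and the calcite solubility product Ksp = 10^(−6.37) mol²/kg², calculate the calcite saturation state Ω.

α₂ = 1 / (1 + [H⁺]/K2 + [H⁺]²/(K1K2)) = 1 / (1 + 10^+1.35 + 10^-0.51)
   = 1 / (1 + 22.387 + 0.30903) = 1/23.696 = 0.04220
[CO3²⁻] = α₂ × DIC = 0.04220 × 1.90 = 0.08018 mmol/kg
Ksp = 10^(−6.37) = 4.266×10^-7
Ω = [Ca²⁺][CO3²⁻]/Ksp = (9.98×10^-3)(8.018×10^-5) / 4.266×10^-7 = 1.88

Ω = 1.88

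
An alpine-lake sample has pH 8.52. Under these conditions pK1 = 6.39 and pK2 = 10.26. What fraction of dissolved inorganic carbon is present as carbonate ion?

α₂ = 1 / (1 + [H⁺]/K2 + [H⁺]²/(K1K2)) = 1 / (1 + 10^+1.74 + 10^-0.39)
   = 1 / (1 + 54.954 + 0.40738) = 1/56.361 = 0.01774

α₂ = 0.0177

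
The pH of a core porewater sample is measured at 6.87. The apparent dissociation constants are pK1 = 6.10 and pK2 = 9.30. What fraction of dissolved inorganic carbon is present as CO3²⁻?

α₂ = 0.00317

α₂ = 1 / (1 + [H⁺]/K2 + [H⁺]²/(K1K2)) = 1 / (1 + 10^+2.43 + 10^+1.66)
   = 1 / (1 + 269.15 + 45.709) = 1/315.86 = 0.003166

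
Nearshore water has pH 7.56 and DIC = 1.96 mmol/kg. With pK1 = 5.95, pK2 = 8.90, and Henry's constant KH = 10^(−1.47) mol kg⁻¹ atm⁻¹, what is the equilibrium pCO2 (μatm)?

α₀ = 1 / (1 + K1/[H⁺] + K1K2/[H⁺]²) = 1 / (1 + 10^+1.61 + 10^+0.27)
   = 1 / (1 + 40.738 + 1.8621) = 1/43.600 = 0.02294
[CO2*] = α₀ × DIC = 0.02294 × 1.96 = 0.04495 mmol/kg
pCO2 = [CO2*]/KH = 4.495×10^-5 / 3.388×10^-2 = 1330 μatm

pCO2 = 1330 μatm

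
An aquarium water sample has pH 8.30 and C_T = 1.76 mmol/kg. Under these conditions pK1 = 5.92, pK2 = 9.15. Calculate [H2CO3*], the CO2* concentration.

α₀ = 1 / (1 + K1/[H⁺] + K1K2/[H⁺]²) = 1 / (1 + 10^+2.38 + 10^+1.53)
   = 1 / (1 + 239.88 + 33.884) = 1/274.77 = 0.003639
[CO2*] = α₀ × DIC = 0.003639 × 1.76 = 0.00641 mmol/kg = 6.41 μmol/kg

[CO2*] = 6.41 μmol/kg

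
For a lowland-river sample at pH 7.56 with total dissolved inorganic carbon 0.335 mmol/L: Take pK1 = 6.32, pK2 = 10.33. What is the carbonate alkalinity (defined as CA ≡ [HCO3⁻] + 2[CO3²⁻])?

CA = 0.317 mmol/L

CA = [HCO3⁻] + 2[CO3²⁻] = (α₁ + 2α₂)·DIC
At pH 7.56: [H⁺]/K1 = 10^-1.24 = 0.057544, K2/[H⁺] = 10^-2.77 = 0.0016982
α₁ = 1/(1 + 0.057544 + 0.0016982) = 1/1.0592 = 0.9441; α₂ = α₁·K2/[H⁺] = 0.001603
α₁ + 2α₂ = 0.9473
CA = 0.9473 × 0.335 = 0.317 mmol/L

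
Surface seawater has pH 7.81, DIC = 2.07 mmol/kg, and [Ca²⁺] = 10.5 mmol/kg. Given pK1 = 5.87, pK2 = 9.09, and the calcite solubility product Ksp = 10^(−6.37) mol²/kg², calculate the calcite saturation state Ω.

Ω = 2.51

α₂ = 1 / (1 + [H⁺]/K2 + [H⁺]²/(K1K2)) = 1 / (1 + 10^+1.28 + 10^-0.66)
   = 1 / (1 + 19.055 + 0.21878) = 1/20.273 = 0.04933
[CO3²⁻] = α₂ × DIC = 0.04933 × 2.07 = 0.1021 mmol/kg
Ksp = 10^(−6.37) = 4.266×10^-7
Ω = [Ca²⁺][CO3²⁻]/Ksp = (10.5×10^-3)(1.021×10^-4) / 4.266×10^-7 = 2.51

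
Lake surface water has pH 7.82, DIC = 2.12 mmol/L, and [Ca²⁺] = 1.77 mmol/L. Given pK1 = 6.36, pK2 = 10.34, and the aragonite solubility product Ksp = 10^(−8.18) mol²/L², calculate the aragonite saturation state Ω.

α₂ = 1 / (1 + [H⁺]/K2 + [H⁺]²/(K1K2)) = 1 / (1 + 10^+2.52 + 10^+1.06)
   = 1 / (1 + 331.13 + 11.482) = 1/343.61 = 0.002910
[CO3²⁻] = α₂ × DIC = 0.002910 × 2.12 = 0.006170 mmol/L = 6.170 μmol/L
Ksp = 10^(−8.18) = 6.607×10^-9
Ω = [Ca²⁺][CO3²⁻]/Ksp = (1.77×10^-3)(6.170×10^-6) / 6.607×10^-9 = 1.65

Ω = 1.65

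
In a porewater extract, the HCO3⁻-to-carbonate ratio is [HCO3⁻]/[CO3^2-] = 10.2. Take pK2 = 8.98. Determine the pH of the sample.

pH = 7.97

From K2 = [H⁺][CO3^2-]/[HCO3⁻]:  pH = pK2 − log₁₀([HCO3⁻]/[CO3^2-])
log₁₀(10.2) = +1.009
pH = 8.98 − (+1.009) = 7.97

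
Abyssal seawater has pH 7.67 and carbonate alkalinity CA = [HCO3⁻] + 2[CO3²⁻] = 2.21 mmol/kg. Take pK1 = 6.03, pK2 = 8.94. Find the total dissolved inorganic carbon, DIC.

DIC = 2.15 mmol/kg

CA = [HCO3⁻] + 2[CO3²⁻] = (α₁ + 2α₂)·DIC
At pH 7.67: [H⁺]/K1 = 10^-1.64 = 0.022909, K2/[H⁺] = 10^-1.27 = 0.053703
α₁ = 1/(1 + 0.022909 + 0.053703) = 1/1.0766 = 0.9288; α₂ = α₁·K2/[H⁺] = 0.04988
α₁ + 2α₂ = 1.0286
DIC = CA / (α₁ + 2α₂) = 2.21 / 1.0286 = 2.15 mmol/kg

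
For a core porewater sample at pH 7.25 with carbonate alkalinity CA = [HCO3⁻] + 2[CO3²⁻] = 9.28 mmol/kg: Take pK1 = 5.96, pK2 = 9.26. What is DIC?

DIC = 9.66 mmol/kg

CA = [HCO3⁻] + 2[CO3²⁻] = (α₁ + 2α₂)·DIC
At pH 7.25: [H⁺]/K1 = 10^-1.29 = 0.051286, K2/[H⁺] = 10^-2.01 = 0.0097724
α₁ = 1/(1 + 0.051286 + 0.0097724) = 1/1.0611 = 0.9425; α₂ = α₁·K2/[H⁺] = 0.009210
α₁ + 2α₂ = 0.9609
DIC = CA / (α₁ + 2α₂) = 9.28 / 0.9609 = 9.66 mmol/kg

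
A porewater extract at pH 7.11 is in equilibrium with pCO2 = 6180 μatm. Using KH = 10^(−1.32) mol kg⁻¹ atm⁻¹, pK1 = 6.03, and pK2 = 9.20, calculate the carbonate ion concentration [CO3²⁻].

[CO2*] = KH · pCO2 = 10^(−1.32) × 6180×10^-6 = 2.958×10^-4 mol/kg
α₀ = 1/(1 + K1/[H⁺] + K1K2/[H⁺]²) = 1/(1 + 10^+1.08 + 10^-1.01) = 0.07622
DIC = [CO2*]/α₀ = 2.958×10^-4 / 0.07622 = 3.881 mmol/kg
[CO3²⁻] = α₂·DIC; α₂ = 0.007448, so [CO3²⁻] = 0.007448 × 3.881 = 0.0289 mmol/kg

[CO3²⁻] = 0.0289 mmol/kg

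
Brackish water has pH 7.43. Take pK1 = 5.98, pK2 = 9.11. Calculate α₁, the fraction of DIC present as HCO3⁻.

α₁ = 0.947

α₁ = 1 / (1 + [H⁺]/K1 + K2/[H⁺]) = 1 / (1 + 10^-1.45 + 10^-1.68)
   = 1 / (1 + 0.035481 + 0.020893) = 1/1.0564 = 0.9466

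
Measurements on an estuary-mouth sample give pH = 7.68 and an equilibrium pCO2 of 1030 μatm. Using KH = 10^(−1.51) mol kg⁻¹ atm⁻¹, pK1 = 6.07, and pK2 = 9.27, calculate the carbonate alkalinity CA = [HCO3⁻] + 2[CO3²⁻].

CA = 1.36 mmol/kg

[CO2*] = KH · pCO2 = 10^(−1.51) × 1030×10^-6 = 3.183×10^-5 mol/kg
α₀ = 1/(1 + K1/[H⁺] + K1K2/[H⁺]²) = 1/(1 + 10^+1.61 + 10^+0.02) = 0.02337
DIC = [CO2*]/α₀ = 3.183×10^-5 / 0.02337 = 1.362 mmol/kg
CA = (α₁ + 2α₂)·DIC = (0.9522 + 2×0.02447) × 1.362 = 1.36 mmol/kg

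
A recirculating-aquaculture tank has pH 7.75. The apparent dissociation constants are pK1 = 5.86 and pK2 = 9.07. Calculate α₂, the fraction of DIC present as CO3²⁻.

α₂ = 0.0451

α₂ = 1 / (1 + [H⁺]/K2 + [H⁺]²/(K1K2)) = 1 / (1 + 10^+1.32 + 10^-0.57)
   = 1 / (1 + 20.893 + 0.26915) = 1/22.162 = 0.04512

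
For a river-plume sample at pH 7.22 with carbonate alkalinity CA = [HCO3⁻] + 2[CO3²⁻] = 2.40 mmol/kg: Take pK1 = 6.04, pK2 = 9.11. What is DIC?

DIC = 2.52 mmol/kg

CA = [HCO3⁻] + 2[CO3²⁻] = (α₁ + 2α₂)·DIC
At pH 7.22: [H⁺]/K1 = 10^-1.18 = 0.066069, K2/[H⁺] = 10^-1.89 = 0.012882
α₁ = 1/(1 + 0.066069 + 0.012882) = 1/1.0790 = 0.9268; α₂ = α₁·K2/[H⁺] = 0.01194
α₁ + 2α₂ = 0.9507
DIC = CA / (α₁ + 2α₂) = 2.40 / 0.9507 = 2.52 mmol/kg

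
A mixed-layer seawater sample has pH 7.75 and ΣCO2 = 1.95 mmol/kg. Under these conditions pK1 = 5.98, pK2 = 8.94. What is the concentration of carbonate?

α₂ = 1 / (1 + [H⁺]/K2 + [H⁺]²/(K1K2)) = 1 / (1 + 10^+1.19 + 10^-0.58)
   = 1 / (1 + 15.488 + 0.26303) = 1/16.751 = 0.05970
[CO3²⁻] = α₂ × DIC = 0.05970 × 1.95 = 0.116 mmol/kg

[CO3²⁻] = 0.116 mmol/kg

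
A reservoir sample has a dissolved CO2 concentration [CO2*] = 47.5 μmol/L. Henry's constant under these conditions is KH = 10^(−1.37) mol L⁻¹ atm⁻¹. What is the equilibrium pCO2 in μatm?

pCO2 = 1110 μatm

KH = 10^(−1.37) = 4.266×10^-2 mol L⁻¹ atm⁻¹
pCO2 = [CO2*]/KH = 47.5×10^-6 / 4.266×10^-2 = 1.11×10^-3 atm = 1110 μatm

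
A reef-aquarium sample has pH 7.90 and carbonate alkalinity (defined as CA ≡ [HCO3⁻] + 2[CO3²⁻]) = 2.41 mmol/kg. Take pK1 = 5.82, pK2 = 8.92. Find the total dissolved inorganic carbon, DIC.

DIC = 2.23 mmol/kg

CA = [HCO3⁻] + 2[CO3²⁻] = (α₁ + 2α₂)·DIC
At pH 7.90: [H⁺]/K1 = 10^-2.08 = 0.0083176, K2/[H⁺] = 10^-1.02 = 0.095499
α₁ = 1/(1 + 0.0083176 + 0.095499) = 1/1.1038 = 0.9059; α₂ = α₁·K2/[H⁺] = 0.08652
α₁ + 2α₂ = 1.0790
DIC = CA / (α₁ + 2α₂) = 2.41 / 1.0790 = 2.23 mmol/kg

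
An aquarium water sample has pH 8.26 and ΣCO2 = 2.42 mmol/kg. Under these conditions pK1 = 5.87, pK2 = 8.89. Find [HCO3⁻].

[HCO3⁻] = 1.95 mmol/kg

α₁ = 1 / (1 + [H⁺]/K1 + K2/[H⁺]) = 1 / (1 + 10^-2.39 + 10^-0.63)
   = 1 / (1 + 0.0040738 + 0.23442) = 1/1.2385 = 0.8074
[HCO3⁻] = α₁ × DIC = 0.8074 × 2.42 = 1.95 mmol/kg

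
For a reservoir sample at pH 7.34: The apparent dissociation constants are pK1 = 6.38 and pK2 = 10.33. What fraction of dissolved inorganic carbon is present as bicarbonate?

α₁ = 0.900

α₁ = 1 / (1 + [H⁺]/K1 + K2/[H⁺]) = 1 / (1 + 10^-0.96 + 10^-2.99)
   = 1 / (1 + 0.10965 + 0.0010233) = 1/1.1107 = 0.9004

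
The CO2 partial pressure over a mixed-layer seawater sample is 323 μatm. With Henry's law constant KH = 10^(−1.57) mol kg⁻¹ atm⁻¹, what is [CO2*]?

[CO2*] = 8.69 μmol/kg

KH = 10^(−1.57) = 2.692×10^-2 mol kg⁻¹ atm⁻¹
[CO2*] = KH · pCO2 = 2.692×10^-2 × 323×10^-6 atm = 8.69×10^-6 mol/kg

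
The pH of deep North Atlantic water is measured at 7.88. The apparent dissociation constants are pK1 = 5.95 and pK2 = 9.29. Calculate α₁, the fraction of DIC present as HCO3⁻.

α₁ = 1 / (1 + [H⁺]/K1 + K2/[H⁺]) = 1 / (1 + 10^-1.93 + 10^-1.41)
   = 1 / (1 + 0.011749 + 0.038905) = 1/1.0507 = 0.9518

α₁ = 0.952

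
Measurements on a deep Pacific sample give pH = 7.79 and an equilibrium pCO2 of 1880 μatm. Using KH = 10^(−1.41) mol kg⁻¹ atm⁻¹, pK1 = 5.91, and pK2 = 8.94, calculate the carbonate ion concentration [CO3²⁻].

[CO2*] = KH · pCO2 = 10^(−1.41) × 1880×10^-6 = 7.314×10^-5 mol/kg
α₀ = 1/(1 + K1/[H⁺] + K1K2/[H⁺]²) = 1/(1 + 10^+1.88 + 10^+0.73) = 0.01216
DIC = [CO2*]/α₀ = 7.314×10^-5 / 0.01216 = 6.014 mmol/kg
[CO3²⁻] = α₂·DIC; α₂ = 0.06531, so [CO3²⁻] = 0.06531 × 6.014 = 0.393 mmol/kg

[CO3²⁻] = 0.393 mmol/kg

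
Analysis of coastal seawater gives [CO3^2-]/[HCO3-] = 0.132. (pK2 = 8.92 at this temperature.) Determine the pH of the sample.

From K2 = [H⁺][CO3^2-]/[HCO3-]:  pH = pK2 + log₁₀([CO3^2-]/[HCO3-])
log₁₀(0.132) = -0.879
pH = 8.92 + (-0.879) = 8.04

pH = 8.04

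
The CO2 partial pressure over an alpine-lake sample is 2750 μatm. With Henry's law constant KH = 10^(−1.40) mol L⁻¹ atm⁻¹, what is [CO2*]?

[CO2*] = 109 μmol/L

KH = 10^(−1.40) = 3.981×10^-2 mol L⁻¹ atm⁻¹
[CO2*] = KH · pCO2 = 3.981×10^-2 × 2750×10^-6 atm = 1.09×10^-4 mol/L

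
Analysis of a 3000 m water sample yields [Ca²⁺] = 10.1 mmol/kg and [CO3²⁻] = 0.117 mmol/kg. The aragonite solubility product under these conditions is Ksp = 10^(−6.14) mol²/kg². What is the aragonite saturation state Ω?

Ω = 1.63

Ksp = 10^(−6.14) = 7.244×10^-7
Ω = [Ca²⁺][CO3²⁻]/Ksp = (10.1×10^-3)(0.117×10^-3) / 7.244×10^-7 = 1.63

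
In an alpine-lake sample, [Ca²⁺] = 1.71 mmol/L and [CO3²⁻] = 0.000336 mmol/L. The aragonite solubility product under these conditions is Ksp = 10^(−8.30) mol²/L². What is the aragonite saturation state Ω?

Ω = 0.115

Ksp = 10^(−8.30) = 5.012×10^-9
Ω = [Ca²⁺][CO3²⁻]/Ksp = (1.71×10^-3)(0.000336×10^-3) / 5.012×10^-9 = 0.115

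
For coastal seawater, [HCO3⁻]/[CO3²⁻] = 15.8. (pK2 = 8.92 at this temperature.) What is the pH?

From K2 = [H⁺][CO3²⁻]/[HCO3⁻]:  pH = pK2 − log₁₀([HCO3⁻]/[CO3²⁻])
log₁₀(15.8) = +1.199
pH = 8.92 − (+1.199) = 7.72

pH = 7.72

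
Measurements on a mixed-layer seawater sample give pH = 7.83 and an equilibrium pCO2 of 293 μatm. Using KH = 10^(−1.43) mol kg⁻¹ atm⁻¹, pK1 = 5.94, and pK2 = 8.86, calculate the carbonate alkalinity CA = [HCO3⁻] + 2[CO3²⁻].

[CO2*] = KH · pCO2 = 10^(−1.43) × 293×10^-6 = 1.089×10^-5 mol/kg
α₀ = 1/(1 + K1/[H⁺] + K1K2/[H⁺]²) = 1/(1 + 10^+1.89 + 10^+0.86) = 0.01165
DIC = [CO2*]/α₀ = 1.089×10^-5 / 0.01165 = 0.9348 mmol/kg
CA = (α₁ + 2α₂)·DIC = (0.9040 + 2×0.08437) × 0.9348 = 1.00 mmol/kg

CA = 1.00 mmol/kg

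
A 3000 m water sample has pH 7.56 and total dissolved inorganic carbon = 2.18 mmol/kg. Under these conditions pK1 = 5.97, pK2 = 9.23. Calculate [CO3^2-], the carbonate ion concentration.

[CO3²⁻] = 0.0445 mmol/kg

α₂ = 1 / (1 + [H⁺]/K2 + [H⁺]²/(K1K2)) = 1 / (1 + 10^+1.67 + 10^+0.08)
   = 1 / (1 + 46.774 + 1.2023) = 1/48.976 = 0.02042
[CO3²⁻] = α₂ × DIC = 0.02042 × 2.18 = 0.0445 mmol/kg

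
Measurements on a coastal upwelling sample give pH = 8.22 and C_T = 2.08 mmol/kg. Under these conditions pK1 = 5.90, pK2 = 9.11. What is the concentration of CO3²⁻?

α₂ = 1 / (1 + [H⁺]/K2 + [H⁺]²/(K1K2)) = 1 / (1 + 10^+0.89 + 10^-1.43)
   = 1 / (1 + 7.7625 + 0.037154) = 1/8.7996 = 0.1136
[CO3²⁻] = α₂ × DIC = 0.1136 × 2.08 = 0.236 mmol/kg

[CO3²⁻] = 0.236 mmol/kg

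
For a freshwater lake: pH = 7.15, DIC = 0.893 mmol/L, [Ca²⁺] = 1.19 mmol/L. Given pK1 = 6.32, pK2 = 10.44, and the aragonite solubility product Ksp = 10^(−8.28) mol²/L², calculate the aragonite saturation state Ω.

α₂ = 1 / (1 + [H⁺]/K2 + [H⁺]²/(K1K2)) = 1 / (1 + 10^+3.29 + 10^+2.46)
   = 1 / (1 + 1949.8 + 288.40) = 1/2239.2 = 0.0004466
[CO3²⁻] = α₂ × DIC = 0.0004466 × 0.893 = 0.0003988 mmol/L = 0.3988 μmol/L
Ksp = 10^(−8.28) = 5.248×10^-9
Ω = [Ca²⁺][CO3²⁻]/Ksp = (1.19×10^-3)(3.988×10^-7) / 5.248×10^-9 = 0.0904

Ω = 0.0904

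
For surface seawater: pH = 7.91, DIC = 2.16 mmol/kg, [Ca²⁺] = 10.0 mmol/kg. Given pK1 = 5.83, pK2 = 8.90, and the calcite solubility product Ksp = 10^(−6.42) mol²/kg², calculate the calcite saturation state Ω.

α₂ = 1 / (1 + [H⁺]/K2 + [H⁺]²/(K1K2)) = 1 / (1 + 10^+0.99 + 10^-1.09)
   = 1 / (1 + 9.7724 + 0.081283) = 1/10.854 = 0.09213
[CO3²⁻] = α₂ × DIC = 0.09213 × 2.16 = 0.1990 mmol/kg
Ksp = 10^(−6.42) = 3.802×10^-7
Ω = [Ca²⁺][CO3²⁻]/Ksp = (10.0×10^-3)(1.990×10^-4) / 3.802×10^-7 = 5.23

Ω = 5.23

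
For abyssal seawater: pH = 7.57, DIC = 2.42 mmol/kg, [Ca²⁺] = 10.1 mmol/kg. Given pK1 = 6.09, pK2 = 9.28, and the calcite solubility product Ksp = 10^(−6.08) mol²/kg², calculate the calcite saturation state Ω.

α₂ = 1 / (1 + [H⁺]/K2 + [H⁺]²/(K1K2)) = 1 / (1 + 10^+1.71 + 10^+0.23)
   = 1 / (1 + 51.286 + 1.6982) = 1/53.984 = 0.01852
[CO3²⁻] = α₂ × DIC = 0.01852 × 2.42 = 0.04483 mmol/kg
Ksp = 10^(−6.08) = 8.318×10^-7
Ω = [Ca²⁺][CO3²⁻]/Ksp = (10.1×10^-3)(4.483×10^-5) / 8.318×10^-7 = 0.544

Ω = 0.544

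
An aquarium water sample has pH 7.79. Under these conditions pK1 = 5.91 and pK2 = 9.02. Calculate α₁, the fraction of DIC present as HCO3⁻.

α₁ = 0.933

α₁ = 1 / (1 + [H⁺]/K1 + K2/[H⁺]) = 1 / (1 + 10^-1.88 + 10^-1.23)
   = 1 / (1 + 0.013183 + 0.058884) = 1/1.0721 = 0.9328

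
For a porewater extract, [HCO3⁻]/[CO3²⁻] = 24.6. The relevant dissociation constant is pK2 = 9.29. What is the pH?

From K2 = [H⁺][CO3²⁻]/[HCO3⁻]:  pH = pK2 − log₁₀([HCO3⁻]/[CO3²⁻])
log₁₀(24.6) = +1.391
pH = 9.29 − (+1.391) = 7.90

pH = 7.90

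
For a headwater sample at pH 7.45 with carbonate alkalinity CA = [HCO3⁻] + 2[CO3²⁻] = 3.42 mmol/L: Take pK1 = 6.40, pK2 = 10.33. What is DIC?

DIC = 3.72 mmol/L

CA = [HCO3⁻] + 2[CO3²⁻] = (α₁ + 2α₂)·DIC
At pH 7.45: [H⁺]/K1 = 10^-1.05 = 0.089125, K2/[H⁺] = 10^-2.88 = 0.0013183
α₁ = 1/(1 + 0.089125 + 0.0013183) = 1/1.0904 = 0.9171; α₂ = α₁·K2/[H⁺] = 0.001209
α₁ + 2α₂ = 0.9195
DIC = CA / (α₁ + 2α₂) = 3.42 / 0.9195 = 3.72 mmol/L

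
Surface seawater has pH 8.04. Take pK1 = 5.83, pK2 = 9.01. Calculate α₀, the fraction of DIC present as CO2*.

α₀ = 1 / (1 + K1/[H⁺] + K1K2/[H⁺]²) = 1 / (1 + 10^+2.21 + 10^+1.24)
   = 1 / (1 + 162.18 + 17.378) = 1/180.56 = 0.005538

α₀ = 0.00554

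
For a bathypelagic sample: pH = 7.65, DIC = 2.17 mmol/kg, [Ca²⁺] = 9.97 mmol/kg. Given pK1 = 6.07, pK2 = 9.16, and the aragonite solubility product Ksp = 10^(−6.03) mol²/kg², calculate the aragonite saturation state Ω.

α₂ = 1 / (1 + [H⁺]/K2 + [H⁺]²/(K1K2)) = 1 / (1 + 10^+1.51 + 10^-0.07)
   = 1 / (1 + 32.359 + 0.85114) = 1/34.211 = 0.02923
[CO3²⁻] = α₂ × DIC = 0.02923 × 2.17 = 0.06343 mmol/kg
Ksp = 10^(−6.03) = 9.333×10^-7
Ω = [Ca²⁺][CO3²⁻]/Ksp = (9.97×10^-3)(6.343×10^-5) / 9.333×10^-7 = 0.678

Ω = 0.678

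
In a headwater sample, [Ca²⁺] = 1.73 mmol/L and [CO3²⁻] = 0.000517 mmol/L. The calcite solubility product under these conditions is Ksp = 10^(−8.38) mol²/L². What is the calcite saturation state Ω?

Ω = 0.215

Ksp = 10^(−8.38) = 4.169×10^-9
Ω = [Ca²⁺][CO3²⁻]/Ksp = (1.73×10^-3)(0.000517×10^-3) / 4.169×10^-9 = 0.215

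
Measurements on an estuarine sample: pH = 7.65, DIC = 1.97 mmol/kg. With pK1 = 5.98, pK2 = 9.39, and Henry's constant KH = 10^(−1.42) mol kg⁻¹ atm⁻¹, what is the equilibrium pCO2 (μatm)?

pCO2 = 1070 μatm

α₀ = 1 / (1 + K1/[H⁺] + K1K2/[H⁺]²) = 1 / (1 + 10^+1.67 + 10^-0.07)
   = 1 / (1 + 46.774 + 0.85114) = 1/48.625 = 0.02057
[CO2*] = α₀ × DIC = 0.02057 × 1.97 = 0.04051 mmol/kg
pCO2 = [CO2*]/KH = 4.051×10^-5 / 3.802×10^-2 = 1070 μatm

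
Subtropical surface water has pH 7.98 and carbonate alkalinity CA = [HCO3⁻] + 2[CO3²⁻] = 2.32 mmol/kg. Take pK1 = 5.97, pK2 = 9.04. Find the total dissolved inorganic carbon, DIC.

DIC = 2.17 mmol/kg

CA = [HCO3⁻] + 2[CO3²⁻] = (α₁ + 2α₂)·DIC
At pH 7.98: [H⁺]/K1 = 10^-2.01 = 0.0097724, K2/[H⁺] = 10^-1.06 = 0.087096
α₁ = 1/(1 + 0.0097724 + 0.087096) = 1/1.0969 = 0.9117; α₂ = α₁·K2/[H⁺] = 0.07940
α₁ + 2α₂ = 1.0705
DIC = CA / (α₁ + 2α₂) = 2.32 / 1.0705 = 2.17 mmol/kg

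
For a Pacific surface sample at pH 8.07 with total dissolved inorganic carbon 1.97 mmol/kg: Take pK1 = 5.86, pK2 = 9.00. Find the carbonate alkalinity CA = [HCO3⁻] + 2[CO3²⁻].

CA = [HCO3⁻] + 2[CO3²⁻] = (α₁ + 2α₂)·DIC
At pH 8.07: [H⁺]/K1 = 10^-2.21 = 0.0061660, K2/[H⁺] = 10^-0.93 = 0.11749
α₁ = 1/(1 + 0.0061660 + 0.11749) = 1/1.1237 = 0.8900; α₂ = α₁·K2/[H⁺] = 0.1046
α₁ + 2α₂ = 1.0991
CA = 1.0991 × 1.97 = 2.17 mmol/kg

CA = 2.17 mmol/kg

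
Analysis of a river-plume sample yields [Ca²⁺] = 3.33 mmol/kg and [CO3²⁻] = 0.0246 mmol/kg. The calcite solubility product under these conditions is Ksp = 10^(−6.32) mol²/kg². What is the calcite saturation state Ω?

Ω = 0.171

Ksp = 10^(−6.32) = 4.786×10^-7
Ω = [Ca²⁺][CO3²⁻]/Ksp = (3.33×10^-3)(0.0246×10^-3) / 4.786×10^-7 = 0.171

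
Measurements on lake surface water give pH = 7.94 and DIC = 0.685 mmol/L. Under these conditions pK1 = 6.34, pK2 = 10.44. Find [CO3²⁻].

α₂ = 1 / (1 + [H⁺]/K2 + [H⁺]²/(K1K2)) = 1 / (1 + 10^+2.50 + 10^+0.90)
   = 1 / (1 + 316.23 + 7.9433) = 1/325.17 = 0.003075
[CO3²⁻] = α₂ × DIC = 0.003075 × 0.685 = 0.00211 mmol/L = 2.11 μmol/L

[CO3²⁻] = 2.11 μmol/L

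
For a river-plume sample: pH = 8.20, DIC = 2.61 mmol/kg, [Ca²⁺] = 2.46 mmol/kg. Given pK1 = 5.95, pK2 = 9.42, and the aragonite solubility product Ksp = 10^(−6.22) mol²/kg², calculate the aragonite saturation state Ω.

α₂ = 1 / (1 + [H⁺]/K2 + [H⁺]²/(K1K2)) = 1 / (1 + 10^+1.22 + 10^-1.03)
   = 1 / (1 + 16.596 + 0.093325) = 1/17.689 = 0.05653
[CO3²⁻] = α₂ × DIC = 0.05653 × 2.61 = 0.1475 mmol/kg
Ksp = 10^(−6.22) = 6.026×10^-7
Ω = [Ca²⁺][CO3²⁻]/Ksp = (2.46×10^-3)(1.475×10^-4) / 6.026×10^-7 = 0.602

Ω = 0.602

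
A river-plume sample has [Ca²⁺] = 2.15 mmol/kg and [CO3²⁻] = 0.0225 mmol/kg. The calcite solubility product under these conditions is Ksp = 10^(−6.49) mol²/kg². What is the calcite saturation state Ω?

Ω = 0.149

Ksp = 10^(−6.49) = 3.236×10^-7
Ω = [Ca²⁺][CO3²⁻]/Ksp = (2.15×10^-3)(0.0225×10^-3) / 3.236×10^-7 = 0.149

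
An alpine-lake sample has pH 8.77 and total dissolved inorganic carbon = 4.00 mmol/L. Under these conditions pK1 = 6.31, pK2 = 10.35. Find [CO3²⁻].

[CO3²⁻] = 0.102 mmol/L

α₂ = 1 / (1 + [H⁺]/K2 + [H⁺]²/(K1K2)) = 1 / (1 + 10^+1.58 + 10^-0.88)
   = 1 / (1 + 38.019 + 0.13183) = 1/39.151 = 0.02554
[CO3²⁻] = α₂ × DIC = 0.02554 × 4.00 = 0.102 mmol/L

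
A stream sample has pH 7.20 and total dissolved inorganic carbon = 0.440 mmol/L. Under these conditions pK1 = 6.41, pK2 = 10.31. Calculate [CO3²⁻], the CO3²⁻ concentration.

[CO3²⁻] = 0.294 μmol/L

α₂ = 1 / (1 + [H⁺]/K2 + [H⁺]²/(K1K2)) = 1 / (1 + 10^+3.11 + 10^+2.32)
   = 1 / (1 + 1288.2 + 208.93) = 1/1498.2 = 0.0006675
[CO3²⁻] = α₂ × DIC = 0.0006675 × 0.440 = 0.000294 mmol/L = 0.294 μmol/L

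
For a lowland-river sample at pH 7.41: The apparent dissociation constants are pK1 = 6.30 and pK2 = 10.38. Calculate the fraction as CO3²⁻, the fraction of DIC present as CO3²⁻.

α₂ = 1 / (1 + [H⁺]/K2 + [H⁺]²/(K1K2)) = 1 / (1 + 10^+2.97 + 10^+1.86)
   = 1 / (1 + 933.25 + 72.444) = 1/1006.7 = 0.0009933

α₂ = 0.000993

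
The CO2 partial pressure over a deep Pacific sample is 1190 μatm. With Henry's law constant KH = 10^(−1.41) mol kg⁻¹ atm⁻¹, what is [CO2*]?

KH = 10^(−1.41) = 3.890×10^-2 mol kg⁻¹ atm⁻¹
[CO2*] = KH · pCO2 = 3.890×10^-2 × 1190×10^-6 atm = 4.63×10^-5 mol/kg

[CO2*] = 46.3 μmol/kg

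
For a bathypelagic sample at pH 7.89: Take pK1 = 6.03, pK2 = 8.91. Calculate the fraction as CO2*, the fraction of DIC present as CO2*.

α₀ = 1 / (1 + K1/[H⁺] + K1K2/[H⁺]²) = 1 / (1 + 10^+1.86 + 10^+0.84)
   = 1 / (1 + 72.444 + 6.9183) = 1/80.362 = 0.01244

α₀ = 0.0124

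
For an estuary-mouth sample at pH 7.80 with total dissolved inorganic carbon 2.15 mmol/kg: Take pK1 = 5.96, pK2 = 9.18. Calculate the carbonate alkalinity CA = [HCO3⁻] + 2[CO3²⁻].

CA = 2.21 mmol/kg

CA = [HCO3⁻] + 2[CO3²⁻] = (α₁ + 2α₂)·DIC
At pH 7.80: [H⁺]/K1 = 10^-1.84 = 0.014454, K2/[H⁺] = 10^-1.38 = 0.041687
α₁ = 1/(1 + 0.014454 + 0.041687) = 1/1.0561 = 0.9468; α₂ = α₁·K2/[H⁺] = 0.03947
α₁ + 2α₂ = 1.0258
CA = 1.0258 × 2.15 = 2.21 mmol/kg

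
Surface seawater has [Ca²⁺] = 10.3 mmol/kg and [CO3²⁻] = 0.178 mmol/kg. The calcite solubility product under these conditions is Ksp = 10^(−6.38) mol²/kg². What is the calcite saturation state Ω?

Ksp = 10^(−6.38) = 4.169×10^-7
Ω = [Ca²⁺][CO3²⁻]/Ksp = (10.3×10^-3)(0.178×10^-3) / 4.169×10^-7 = 4.40

Ω = 4.40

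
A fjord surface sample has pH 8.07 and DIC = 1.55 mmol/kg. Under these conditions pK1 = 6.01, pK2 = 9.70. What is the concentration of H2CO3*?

[CO2*] = 13.1 μmol/kg

α₀ = 1 / (1 + K1/[H⁺] + K1K2/[H⁺]²) = 1 / (1 + 10^+2.06 + 10^+0.43)
   = 1 / (1 + 114.82 + 2.6915) = 1/118.51 = 0.008438
[CO2*] = α₀ × DIC = 0.008438 × 1.55 = 0.0131 mmol/kg = 13.1 μmol/kg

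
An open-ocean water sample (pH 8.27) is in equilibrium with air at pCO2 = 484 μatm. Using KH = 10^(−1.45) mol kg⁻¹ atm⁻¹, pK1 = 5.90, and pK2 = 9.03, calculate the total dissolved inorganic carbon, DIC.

DIC = 4.74 mmol/kg

[CO2*] = KH · pCO2 = 10^(−1.45) × 484×10^-6 = 1.717×10^-5 mol/kg
α₀ = 1/(1 + K1/[H⁺] + K1K2/[H⁺]²) = 1/(1 + 10^+2.37 + 10^+1.61) = 0.003621
DIC = [CO2*]/α₀ = 1.717×10^-5 / 0.003621 = 4.74 mmol/kg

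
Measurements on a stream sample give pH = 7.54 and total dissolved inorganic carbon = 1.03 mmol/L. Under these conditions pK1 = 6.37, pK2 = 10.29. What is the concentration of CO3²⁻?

α₂ = 1 / (1 + [H⁺]/K2 + [H⁺]²/(K1K2)) = 1 / (1 + 10^+2.75 + 10^+1.58)
   = 1 / (1 + 562.34 + 38.019) = 1/601.36 = 0.001663
[CO3²⁻] = α₂ × DIC = 0.001663 × 1.03 = 0.00171 mmol/L = 1.71 μmol/L

[CO3²⁻] = 1.71 μmol/L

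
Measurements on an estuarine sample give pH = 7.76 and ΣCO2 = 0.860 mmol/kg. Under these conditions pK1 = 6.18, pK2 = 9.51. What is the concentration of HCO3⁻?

α₁ = 1 / (1 + [H⁺]/K1 + K2/[H⁺]) = 1 / (1 + 10^-1.58 + 10^-1.75)
   = 1 / (1 + 0.026303 + 0.017783) = 1/1.0441 = 0.9578
[HCO3⁻] = α₁ × DIC = 0.9578 × 0.860 = 0.824 mmol/kg

[HCO3⁻] = 0.824 mmol/kg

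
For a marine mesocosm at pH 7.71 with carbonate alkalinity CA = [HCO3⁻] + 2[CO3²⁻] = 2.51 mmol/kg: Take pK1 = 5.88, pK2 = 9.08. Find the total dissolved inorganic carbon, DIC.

DIC = 2.45 mmol/kg

CA = [HCO3⁻] + 2[CO3²⁻] = (α₁ + 2α₂)·DIC
At pH 7.71: [H⁺]/K1 = 10^-1.83 = 0.014791, K2/[H⁺] = 10^-1.37 = 0.042658
α₁ = 1/(1 + 0.014791 + 0.042658) = 1/1.0574 = 0.9457; α₂ = α₁·K2/[H⁺] = 0.04034
α₁ + 2α₂ = 1.0264
DIC = CA / (α₁ + 2α₂) = 2.51 / 1.0264 = 2.45 mmol/kg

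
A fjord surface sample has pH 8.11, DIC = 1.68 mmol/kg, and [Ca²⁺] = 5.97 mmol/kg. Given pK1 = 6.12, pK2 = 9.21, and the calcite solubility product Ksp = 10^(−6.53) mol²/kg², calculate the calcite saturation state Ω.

Ω = 2.48

α₂ = 1 / (1 + [H⁺]/K2 + [H⁺]²/(K1K2)) = 1 / (1 + 10^+1.10 + 10^-0.89)
   = 1 / (1 + 12.589 + 0.12882) = 1/13.718 = 0.07290
[CO3²⁻] = α₂ × DIC = 0.07290 × 1.68 = 0.1225 mmol/kg
Ksp = 10^(−6.53) = 2.951×10^-7
Ω = [Ca²⁺][CO3²⁻]/Ksp = (5.97×10^-3)(1.225×10^-4) / 2.951×10^-7 = 2.48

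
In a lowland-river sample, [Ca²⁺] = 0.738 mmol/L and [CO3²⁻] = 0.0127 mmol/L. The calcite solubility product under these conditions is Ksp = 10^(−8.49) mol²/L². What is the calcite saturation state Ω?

Ω = 2.90

Ksp = 10^(−8.49) = 3.236×10^-9
Ω = [Ca²⁺][CO3²⁻]/Ksp = (0.738×10^-3)(0.0127×10^-3) / 3.236×10^-9 = 2.90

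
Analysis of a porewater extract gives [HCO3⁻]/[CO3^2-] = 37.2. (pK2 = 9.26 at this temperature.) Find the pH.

pH = 7.69

From K2 = [H⁺][CO3^2-]/[HCO3⁻]:  pH = pK2 − log₁₀([HCO3⁻]/[CO3^2-])
log₁₀(37.2) = +1.571
pH = 9.26 − (+1.571) = 7.69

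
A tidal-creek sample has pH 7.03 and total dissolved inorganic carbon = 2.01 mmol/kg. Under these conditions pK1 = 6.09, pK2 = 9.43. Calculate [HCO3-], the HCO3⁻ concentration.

α₁ = 1 / (1 + [H⁺]/K1 + K2/[H⁺]) = 1 / (1 + 10^-0.94 + 10^-2.40)
   = 1 / (1 + 0.11482 + 0.0039811) = 1/1.1188 = 0.8938
[HCO3⁻] = α₁ × DIC = 0.8938 × 2.01 = 1.80 mmol/kg

[HCO3⁻] = 1.80 mmol/kg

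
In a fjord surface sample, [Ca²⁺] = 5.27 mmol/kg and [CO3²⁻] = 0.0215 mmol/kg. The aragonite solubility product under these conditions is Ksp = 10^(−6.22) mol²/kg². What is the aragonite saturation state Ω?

Ksp = 10^(−6.22) = 6.026×10^-7
Ω = [Ca²⁺][CO3²⁻]/Ksp = (5.27×10^-3)(0.0215×10^-3) / 6.026×10^-7 = 0.188

Ω = 0.188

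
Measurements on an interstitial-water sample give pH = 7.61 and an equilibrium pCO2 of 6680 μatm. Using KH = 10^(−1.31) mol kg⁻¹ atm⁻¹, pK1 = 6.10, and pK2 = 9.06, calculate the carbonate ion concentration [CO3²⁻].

[CO3²⁻] = 0.376 mmol/kg

[CO2*] = KH · pCO2 = 10^(−1.31) × 6680×10^-6 = 3.272×10^-4 mol/kg
α₀ = 1/(1 + K1/[H⁺] + K1K2/[H⁺]²) = 1/(1 + 10^+1.51 + 10^+0.06) = 0.02898
DIC = [CO2*]/α₀ = 3.272×10^-4 / 0.02898 = 11.29 mmol/kg
[CO3²⁻] = α₂·DIC; α₂ = 0.03327, so [CO3²⁻] = 0.03327 × 11.29 = 0.376 mmol/kg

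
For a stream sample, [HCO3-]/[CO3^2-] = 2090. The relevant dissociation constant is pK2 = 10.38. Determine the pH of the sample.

pH = 7.06

From K2 = [H⁺][CO3^2-]/[HCO3-]:  pH = pK2 − log₁₀([HCO3-]/[CO3^2-])
log₁₀(2090) = +3.320
pH = 10.38 − (+3.320) = 7.06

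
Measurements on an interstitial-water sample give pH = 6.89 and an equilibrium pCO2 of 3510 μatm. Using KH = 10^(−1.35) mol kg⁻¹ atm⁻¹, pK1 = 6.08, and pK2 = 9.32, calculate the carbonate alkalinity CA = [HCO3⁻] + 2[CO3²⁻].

[CO2*] = KH · pCO2 = 10^(−1.35) × 3510×10^-6 = 1.568×10^-4 mol/kg
α₀ = 1/(1 + K1/[H⁺] + K1K2/[H⁺]²) = 1/(1 + 10^+0.81 + 10^-1.62) = 0.1337
DIC = [CO2*]/α₀ = 1.568×10^-4 / 0.1337 = 1.173 mmol/kg
CA = (α₁ + 2α₂)·DIC = (0.8631 + 2×0.003207) × 1.173 = 1.02 mmol/kg

CA = 1.02 mmol/kg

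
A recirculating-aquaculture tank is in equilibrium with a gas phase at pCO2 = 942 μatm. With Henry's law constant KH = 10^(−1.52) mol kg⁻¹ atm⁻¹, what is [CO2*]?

KH = 10^(−1.52) = 3.020×10^-2 mol kg⁻¹ atm⁻¹
[CO2*] = KH · pCO2 = 3.020×10^-2 × 942×10^-6 atm = 2.84×10^-5 mol/kg

[CO2*] = 28.4 μmol/kg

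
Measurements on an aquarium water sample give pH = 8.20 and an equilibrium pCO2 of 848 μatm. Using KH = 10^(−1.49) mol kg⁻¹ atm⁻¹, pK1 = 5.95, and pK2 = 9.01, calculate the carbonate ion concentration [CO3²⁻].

[CO2*] = KH · pCO2 = 10^(−1.49) × 848×10^-6 = 2.744×10^-5 mol/kg
α₀ = 1/(1 + K1/[H⁺] + K1K2/[H⁺]²) = 1/(1 + 10^+2.25 + 10^+1.44) = 0.004846
DIC = [CO2*]/α₀ = 2.744×10^-5 / 0.004846 = 5.663 mmol/kg
[CO3²⁻] = α₂·DIC; α₂ = 0.1335, so [CO3²⁻] = 0.1335 × 5.663 = 0.756 mmol/kg

[CO3²⁻] = 0.756 mmol/kg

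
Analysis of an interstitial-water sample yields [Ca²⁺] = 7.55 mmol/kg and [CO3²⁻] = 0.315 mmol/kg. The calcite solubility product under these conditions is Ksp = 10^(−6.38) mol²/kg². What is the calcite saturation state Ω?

Ksp = 10^(−6.38) = 4.169×10^-7
Ω = [Ca²⁺][CO3²⁻]/Ksp = (7.55×10^-3)(0.315×10^-3) / 4.169×10^-7 = 5.71

Ω = 5.71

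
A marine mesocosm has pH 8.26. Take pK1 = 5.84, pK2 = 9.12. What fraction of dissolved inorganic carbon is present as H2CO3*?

α₀ = 0.00333

α₀ = 1 / (1 + K1/[H⁺] + K1K2/[H⁺]²) = 1 / (1 + 10^+2.42 + 10^+1.56)
   = 1 / (1 + 263.03 + 36.308) = 1/300.33 = 0.003330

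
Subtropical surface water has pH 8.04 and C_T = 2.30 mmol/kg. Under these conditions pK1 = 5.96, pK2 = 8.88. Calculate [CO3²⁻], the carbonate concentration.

α₂ = 1 / (1 + [H⁺]/K2 + [H⁺]²/(K1K2)) = 1 / (1 + 10^+0.84 + 10^-1.24)
   = 1 / (1 + 6.9183 + 0.057544) = 1/7.9759 = 0.1254
[CO3²⁻] = α₂ × DIC = 0.1254 × 2.30 = 0.288 mmol/kg

[CO3²⁻] = 0.288 mmol/kg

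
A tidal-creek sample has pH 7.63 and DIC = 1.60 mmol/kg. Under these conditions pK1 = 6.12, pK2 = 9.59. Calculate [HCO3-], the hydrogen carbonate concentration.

[HCO3⁻] = 1.54 mmol/kg

α₁ = 1 / (1 + [H⁺]/K1 + K2/[H⁺]) = 1 / (1 + 10^-1.51 + 10^-1.96)
   = 1 / (1 + 0.030903 + 0.010965) = 1/1.0419 = 0.9598
[HCO3⁻] = α₁ × DIC = 0.9598 × 1.60 = 1.54 mmol/kg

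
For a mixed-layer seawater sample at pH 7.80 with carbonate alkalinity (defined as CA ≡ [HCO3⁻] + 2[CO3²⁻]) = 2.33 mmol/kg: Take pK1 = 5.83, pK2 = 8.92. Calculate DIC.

DIC = 2.20 mmol/kg

CA = [HCO3⁻] + 2[CO3²⁻] = (α₁ + 2α₂)·DIC
At pH 7.80: [H⁺]/K1 = 10^-1.97 = 0.010715, K2/[H⁺] = 10^-1.12 = 0.075858
α₁ = 1/(1 + 0.010715 + 0.075858) = 1/1.0866 = 0.9203; α₂ = α₁·K2/[H⁺] = 0.06981
α₁ + 2α₂ = 1.0600
DIC = CA / (α₁ + 2α₂) = 2.33 / 1.0600 = 2.20 mmol/kg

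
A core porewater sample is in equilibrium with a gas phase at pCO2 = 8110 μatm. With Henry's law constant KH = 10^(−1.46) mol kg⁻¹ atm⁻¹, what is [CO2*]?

KH = 10^(−1.46) = 3.467×10^-2 mol kg⁻¹ atm⁻¹
[CO2*] = KH · pCO2 = 3.467×10^-2 × 8110×10^-6 atm = 2.81×10^-4 mol/kg

[CO2*] = 281 μmol/kg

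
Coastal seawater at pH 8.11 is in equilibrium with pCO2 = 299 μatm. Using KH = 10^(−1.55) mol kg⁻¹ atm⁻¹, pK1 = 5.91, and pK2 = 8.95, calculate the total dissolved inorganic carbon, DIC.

DIC = 1.54 mmol/kg

[CO2*] = KH · pCO2 = 10^(−1.55) × 299×10^-6 = 8.427×10^-6 mol/kg
α₀ = 1/(1 + K1/[H⁺] + K1K2/[H⁺]²) = 1/(1 + 10^+2.20 + 10^+1.36) = 0.005483
DIC = [CO2*]/α₀ = 8.427×10^-6 / 0.005483 = 1.54 mmol/kg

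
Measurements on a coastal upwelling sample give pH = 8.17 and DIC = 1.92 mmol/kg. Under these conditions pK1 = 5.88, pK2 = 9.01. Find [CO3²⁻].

[CO3²⁻] = 0.241 mmol/kg

α₂ = 1 / (1 + [H⁺]/K2 + [H⁺]²/(K1K2)) = 1 / (1 + 10^+0.84 + 10^-1.45)
   = 1 / (1 + 6.9183 + 0.035481) = 1/7.9538 = 0.1257
[CO3²⁻] = α₂ × DIC = 0.1257 × 1.92 = 0.241 mmol/kg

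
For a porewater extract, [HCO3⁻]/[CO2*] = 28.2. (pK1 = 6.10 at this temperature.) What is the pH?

pH = 7.55

From K1 = [H⁺][HCO3⁻]/[CO2*]:  pH = pK1 + log₁₀([HCO3⁻]/[CO2*])
log₁₀(28.2) = +1.450
pH = 6.10 + (+1.450) = 7.55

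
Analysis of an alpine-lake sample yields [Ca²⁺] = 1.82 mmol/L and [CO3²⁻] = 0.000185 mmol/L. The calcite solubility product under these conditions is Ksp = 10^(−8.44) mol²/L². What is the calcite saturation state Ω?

Ω = 0.0927

Ksp = 10^(−8.44) = 3.631×10^-9
Ω = [Ca²⁺][CO3²⁻]/Ksp = (1.82×10^-3)(0.000185×10^-3) / 3.631×10^-9 = 0.0927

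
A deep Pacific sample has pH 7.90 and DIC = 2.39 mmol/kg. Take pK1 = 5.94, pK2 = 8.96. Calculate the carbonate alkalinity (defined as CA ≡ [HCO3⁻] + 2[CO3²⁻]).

CA = 2.56 mmol/kg

CA = [HCO3⁻] + 2[CO3²⁻] = (α₁ + 2α₂)·DIC
At pH 7.90: [H⁺]/K1 = 10^-1.96 = 0.010965, K2/[H⁺] = 10^-1.06 = 0.087096
α₁ = 1/(1 + 0.010965 + 0.087096) = 1/1.0981 = 0.9107; α₂ = α₁·K2/[H⁺] = 0.07932
α₁ + 2α₂ = 1.0693
CA = 1.0693 × 2.39 = 2.56 mmol/kg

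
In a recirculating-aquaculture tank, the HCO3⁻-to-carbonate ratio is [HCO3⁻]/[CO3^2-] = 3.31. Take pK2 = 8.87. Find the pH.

From K2 = [H⁺][CO3^2-]/[HCO3⁻]:  pH = pK2 − log₁₀([HCO3⁻]/[CO3^2-])
log₁₀(3.31) = +0.520
pH = 8.87 − (+0.520) = 8.35

pH = 8.35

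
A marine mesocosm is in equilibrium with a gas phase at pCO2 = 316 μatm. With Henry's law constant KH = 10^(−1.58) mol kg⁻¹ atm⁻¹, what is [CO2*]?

[CO2*] = 8.31 μmol/kg

KH = 10^(−1.58) = 2.630×10^-2 mol kg⁻¹ atm⁻¹
[CO2*] = KH · pCO2 = 2.630×10^-2 × 316×10^-6 atm = 8.31×10^-6 mol/kg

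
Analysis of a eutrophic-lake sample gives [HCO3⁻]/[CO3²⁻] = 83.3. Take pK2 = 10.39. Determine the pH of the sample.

pH = 8.47

From K2 = [H⁺][CO3²⁻]/[HCO3⁻]:  pH = pK2 − log₁₀([HCO3⁻]/[CO3²⁻])
log₁₀(83.3) = +1.921
pH = 10.39 − (+1.921) = 8.47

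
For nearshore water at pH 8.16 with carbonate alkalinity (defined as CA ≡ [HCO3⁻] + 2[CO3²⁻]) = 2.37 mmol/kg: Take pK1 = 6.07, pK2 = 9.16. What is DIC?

DIC = 2.19 mmol/kg

CA = [HCO3⁻] + 2[CO3²⁻] = (α₁ + 2α₂)·DIC
At pH 8.16: [H⁺]/K1 = 10^-2.09 = 0.0081283, K2/[H⁺] = 10^-1.00 = 0.10000
α₁ = 1/(1 + 0.0081283 + 0.10000) = 1/1.1081 = 0.9024; α₂ = α₁·K2/[H⁺] = 0.09024
α₁ + 2α₂ = 1.0829
DIC = CA / (α₁ + 2α₂) = 2.37 / 1.0829 = 2.19 mmol/kg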